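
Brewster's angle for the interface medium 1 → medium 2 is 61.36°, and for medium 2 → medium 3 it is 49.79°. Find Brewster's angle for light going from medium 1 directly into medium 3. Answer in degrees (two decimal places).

θ_B ≈ 65.22°

tan θ_B(1→2) = n₂/n₁ = tan 61.36° = 1.8311.
tan θ_B(2→3) = n₃/n₂ = tan 49.79° = 1.1829.
n₃/n₁ = 2.1660. Then tan θ_B(1→3) = n₃/n₁, so θ_B(1→3) = arctan(2.1660) = 65.22°.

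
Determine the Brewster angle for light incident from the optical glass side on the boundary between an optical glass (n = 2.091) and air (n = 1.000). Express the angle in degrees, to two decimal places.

θ_B ≈ 25.56°

tan θ_B = n₂/n₁ = 1.000/2.091 = 0.4782.
θ_B = arctan(0.4782) = 25.56°.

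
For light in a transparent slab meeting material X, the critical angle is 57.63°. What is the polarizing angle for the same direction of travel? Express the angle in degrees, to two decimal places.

θ_B ≈ 40.18°

At the critical angle sin θ_c = n₂/n₁, giving n₂/n₁ = sin 57.63° = 0.8446.
Then tan θ_B = n₂/n₁ = 0.8446, so θ_B = arctan 0.8446 = 40.18°.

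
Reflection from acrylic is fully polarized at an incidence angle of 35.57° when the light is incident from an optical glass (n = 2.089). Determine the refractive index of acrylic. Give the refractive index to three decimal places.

At the Brewster angle, tan θ_B = n₂/n₁ with n₁ on the incident side (an optical glass) and n₂ on the transmitted side (acrylic).
n₂ = n₁ tan θ_B = 2.089 × tan 35.57° = 1.494.

n ≈ 1.494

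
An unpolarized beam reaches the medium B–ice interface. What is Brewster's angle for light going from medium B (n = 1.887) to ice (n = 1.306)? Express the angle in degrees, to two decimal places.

θ_B ≈ 34.69°

Here n₂/n₁ = 1.306/1.887 = 0.6921, and Brewster's law gives tan θ_B = n₂/n₁.
So θ_B = arctan 0.6921 = 34.69°.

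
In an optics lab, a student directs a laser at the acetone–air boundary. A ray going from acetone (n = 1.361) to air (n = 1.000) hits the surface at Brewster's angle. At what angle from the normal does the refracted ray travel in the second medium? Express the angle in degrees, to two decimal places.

θ_t ≈ 53.69°

θ_B = arctan(n₂/n₁) = arctan(1.000/1.361) = 36.31°.
At Brewster's angle the reflected and refracted rays are perpendicular, so θ_t = 90° − θ_B = 90° − 36.31° = 53.69°.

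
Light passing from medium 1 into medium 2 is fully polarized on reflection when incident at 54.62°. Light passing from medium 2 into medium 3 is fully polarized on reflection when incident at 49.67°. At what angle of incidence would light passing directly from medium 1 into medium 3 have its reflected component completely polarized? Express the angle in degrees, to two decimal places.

tan θ_B(1→2) = n₂/n₁ = tan 54.62° = 1.4082.
tan θ_B(2→3) = n₃/n₂ = tan 49.67° = 1.1779.
Multiplying, n₃/n₁ = 1.4082 × 1.1779 = 1.6587, and θ_B(1→3) = arctan 1.6587 = 58.92°.

θ_B ≈ 58.92°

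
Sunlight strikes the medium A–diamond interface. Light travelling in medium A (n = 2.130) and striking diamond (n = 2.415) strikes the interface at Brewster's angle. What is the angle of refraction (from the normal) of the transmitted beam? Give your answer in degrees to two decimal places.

First find Brewster's angle: tan θ_B = 2.415/2.130 = 1.1338, giving θ_B = 48.59°.
Since θ_B + θ_t = 90° at Brewster incidence, θ_t = 90° − 48.59° = 41.41°.

θ_t ≈ 41.41°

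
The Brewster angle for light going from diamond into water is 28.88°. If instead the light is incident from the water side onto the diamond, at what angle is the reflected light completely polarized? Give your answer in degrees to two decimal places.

tan θ_B' = n₁/n₂ = 1/tan θ_B, so θ_B' = 90° − θ_B.
θ_B' = 90° − 28.88° = 61.12°.

θ_B' ≈ 61.12°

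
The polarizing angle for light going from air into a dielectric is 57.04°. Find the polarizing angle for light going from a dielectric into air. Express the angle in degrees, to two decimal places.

θ_B' ≈ 32.96°

The two Brewster angles are complementary: θ_B' = 90° − θ_B = 90° − 57.04° = 32.96°.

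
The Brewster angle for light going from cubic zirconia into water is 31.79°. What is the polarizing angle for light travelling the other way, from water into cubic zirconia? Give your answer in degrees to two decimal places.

θ_B' ≈ 58.21°

The two Brewster angles are complementary: θ_B' = 90° − θ_B = 90° − 31.79° = 58.21°.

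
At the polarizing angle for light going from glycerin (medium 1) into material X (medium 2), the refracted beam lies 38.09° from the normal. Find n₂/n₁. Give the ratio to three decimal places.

n₂/n₁ ≈ 1.276

At Brewster incidence θ_B = 90° − θ_t = 90° − 38.09° = 51.91°.
tan θ_B = n₂/n₁, so n₂/n₁ = tan 51.91° = 1.276.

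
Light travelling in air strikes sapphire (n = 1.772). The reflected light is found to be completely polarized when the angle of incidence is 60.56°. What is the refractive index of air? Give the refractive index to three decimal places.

n ≈ 1.000

Brewster's law: tan θ_B = n₂/n₁ (light incident in air, refracted into sapphire).
n₁ = n₂ / tan θ_B = 1.772 / tan 60.56° = 1.000.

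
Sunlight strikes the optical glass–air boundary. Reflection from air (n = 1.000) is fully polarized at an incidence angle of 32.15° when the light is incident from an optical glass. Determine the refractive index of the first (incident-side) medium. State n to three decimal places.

Brewster's law: tan θ_B = n₂/n₁ (light incident in an optical glass, refracted into air).
n₁ = n₂ / tan θ_B = 1.000 / tan 32.15° = 1.591.

n ≈ 1.591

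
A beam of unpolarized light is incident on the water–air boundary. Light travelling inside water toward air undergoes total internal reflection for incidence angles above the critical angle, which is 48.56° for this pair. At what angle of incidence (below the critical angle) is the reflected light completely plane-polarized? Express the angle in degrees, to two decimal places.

θ_B ≈ 36.86°

sin θ_c = n₂/n₁, so n₂/n₁ = sin 48.56° = 0.7496.
Brewster: tan θ_B = n₂/n₁ = 0.7496.
θ_B = arctan(0.7496) = 36.86°.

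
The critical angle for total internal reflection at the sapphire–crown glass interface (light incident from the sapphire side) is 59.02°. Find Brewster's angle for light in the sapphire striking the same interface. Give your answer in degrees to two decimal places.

n₂/n₁ = sin θ_c = sin 59.02° = 0.8573.
tan θ_B equals the same ratio, so θ_B = arctan(0.8573) = 40.61°.

θ_B ≈ 40.61°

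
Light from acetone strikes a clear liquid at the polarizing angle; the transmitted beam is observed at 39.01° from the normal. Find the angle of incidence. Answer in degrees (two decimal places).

Brewster's condition makes the reflected and refracted beams perpendicular: θ_B + θ_t = 90°.
So θ_B = 90° − θ_t = 90° − 39.01° = 50.99°.

θ_B ≈ 50.99°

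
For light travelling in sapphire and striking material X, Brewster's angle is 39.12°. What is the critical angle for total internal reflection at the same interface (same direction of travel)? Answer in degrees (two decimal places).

θ_c ≈ 54.42°

n₂/n₁ = tan 39.12° = 0.8133; the critical angle satisfies sin θ_c = n₂/n₁.
θ_c = arcsin(0.8133) = 54.42°.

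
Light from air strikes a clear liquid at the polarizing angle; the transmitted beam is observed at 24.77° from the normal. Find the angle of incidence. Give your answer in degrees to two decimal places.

Brewster's condition makes the reflected and refracted beams perpendicular: θ_B + θ_t = 90°.
θ_B = 90° − 24.77° = 65.23°.

θ_B ≈ 65.23°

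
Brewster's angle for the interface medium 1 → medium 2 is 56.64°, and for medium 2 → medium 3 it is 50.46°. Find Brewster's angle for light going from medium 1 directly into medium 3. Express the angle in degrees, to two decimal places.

θ_B ≈ 61.48°

Each Brewster angle gives a ratio: n₂/n₁ = tan 56.64° = 1.5189, n₃/n₂ = tan 50.46° = 1.2114.
Multiplying, n₃/n₁ = 1.5189 × 1.2114 = 1.8399, and θ_B(1→3) = arctan 1.8399 = 61.48°.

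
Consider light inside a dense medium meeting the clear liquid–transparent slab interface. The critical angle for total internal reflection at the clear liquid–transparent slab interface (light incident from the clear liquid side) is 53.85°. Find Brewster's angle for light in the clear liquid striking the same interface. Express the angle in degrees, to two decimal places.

At the critical angle sin θ_c = n₂/n₁, giving n₂/n₁ = sin 53.85° = 0.8075.
Then tan θ_B = n₂/n₁ = 0.8075, so θ_B = arctan 0.8075 = 38.92°.

θ_B ≈ 38.92°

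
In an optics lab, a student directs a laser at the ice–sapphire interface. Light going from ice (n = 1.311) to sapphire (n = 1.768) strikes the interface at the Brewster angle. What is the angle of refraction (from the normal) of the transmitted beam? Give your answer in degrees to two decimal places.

First find Brewster's angle: tan θ_B = 1.768/1.311 = 1.3486, giving θ_B = 53.44°.
At Brewster's angle the reflected and refracted rays are perpendicular, so θ_t = 90° − θ_B = 90° − 53.44° = 36.56°.

θ_t ≈ 36.56°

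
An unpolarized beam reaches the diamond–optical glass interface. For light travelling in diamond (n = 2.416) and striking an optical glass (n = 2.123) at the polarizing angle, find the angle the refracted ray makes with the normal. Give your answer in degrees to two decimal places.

θ_t ≈ 48.69°

θ_B = arctan(n₂/n₁) = arctan(2.123/2.416) = 41.31°.
At Brewster's angle the reflected and refracted rays are perpendicular, so θ_t = 90° − θ_B = 90° − 41.31° = 48.69°.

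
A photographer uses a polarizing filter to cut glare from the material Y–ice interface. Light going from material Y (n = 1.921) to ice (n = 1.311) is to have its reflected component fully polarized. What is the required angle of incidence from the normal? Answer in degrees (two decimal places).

The reflected p-component vanishes when tan θ_B = n₂/n₁.
Brewster's condition: tan θ_B = n₂/n₁ = 1.311/1.921 = 0.6825.
So θ_B = arctan 0.6825 = 34.31°.

θ_B ≈ 34.31°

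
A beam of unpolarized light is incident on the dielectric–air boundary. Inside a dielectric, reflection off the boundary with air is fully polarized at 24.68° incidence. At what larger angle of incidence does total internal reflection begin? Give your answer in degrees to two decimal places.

θ_c ≈ 27.36°

n₂/n₁ = tan 24.68° = 0.4595; the critical angle satisfies sin θ_c = n₂/n₁.
θ_c = arcsin(0.4595) = 27.36°.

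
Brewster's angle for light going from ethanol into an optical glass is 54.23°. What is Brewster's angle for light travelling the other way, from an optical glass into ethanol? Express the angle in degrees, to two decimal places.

Reversing the direction swaps n₁ and n₂, so tan θ_B' = 1/tan θ_B and θ_B' = 90° − θ_B.
Hence θ_B' = 90° − 54.23° = 35.77°.

θ_B' ≈ 35.77°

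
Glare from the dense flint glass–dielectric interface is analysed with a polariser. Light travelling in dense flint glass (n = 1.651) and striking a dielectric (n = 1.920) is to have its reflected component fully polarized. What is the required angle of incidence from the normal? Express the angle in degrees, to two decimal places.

At Brewster's angle the reflected and refracted rays are perpendicular, which with Snell's law gives tan θ_B = n₂/n₁.
Here n₂/n₁ = 1.920/1.651 = 1.1629, and Brewster's law gives tan θ_B = n₂/n₁.
θ_B = arctan(1.1629) = 49.31°.

θ_B ≈ 49.31°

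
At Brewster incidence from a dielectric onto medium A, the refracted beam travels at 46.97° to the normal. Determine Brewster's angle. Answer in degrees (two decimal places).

At Brewster's angle the reflected and refracted rays are perpendicular, so θ_B + θ_t = 90°.
So θ_B = 90° − θ_t = 90° − 46.97° = 43.03°.

θ_B ≈ 43.03°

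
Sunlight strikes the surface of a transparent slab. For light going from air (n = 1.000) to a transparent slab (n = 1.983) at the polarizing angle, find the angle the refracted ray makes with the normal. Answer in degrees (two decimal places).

θ_B = arctan(n₂/n₁) = arctan(1.983/1.000) = 63.24°.
The refracted ray is perpendicular to the reflected ray, so θ_t = 90° − θ_B = 26.76°.

θ_t ≈ 26.76°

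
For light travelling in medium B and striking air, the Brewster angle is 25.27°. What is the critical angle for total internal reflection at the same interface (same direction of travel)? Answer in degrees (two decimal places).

n₂/n₁ = tan 25.27° = 0.4721; the critical angle satisfies sin θ_c = n₂/n₁.
θ_c = arcsin(0.4721) = 28.17°.

θ_c ≈ 28.17°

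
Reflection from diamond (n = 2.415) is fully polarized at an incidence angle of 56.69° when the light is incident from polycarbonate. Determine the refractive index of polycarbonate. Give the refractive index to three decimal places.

n ≈ 1.587

Full polarization of the reflected beam means tan θ_B = n₂/n₁, where n₁ is the incident medium (polycarbonate).
n₁ = n₂ / tan θ_B = 2.415 / tan 56.69° = 1.587.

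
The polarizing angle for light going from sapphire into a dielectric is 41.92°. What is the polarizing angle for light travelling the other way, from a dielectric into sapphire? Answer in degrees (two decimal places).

θ_B' ≈ 48.08°

The two Brewster angles are complementary: θ_B' = 90° − θ_B = 90° − 41.92° = 48.08°.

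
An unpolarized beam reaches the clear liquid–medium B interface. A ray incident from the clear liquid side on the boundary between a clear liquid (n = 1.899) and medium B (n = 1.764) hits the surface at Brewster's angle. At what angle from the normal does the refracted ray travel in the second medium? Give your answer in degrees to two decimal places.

θ_t ≈ 47.11°

θ_B = arctan(n₂/n₁) = arctan(1.764/1.899) = 42.89°.
The refracted ray is perpendicular to the reflected ray, so θ_t = 90° − θ_B = 47.11°.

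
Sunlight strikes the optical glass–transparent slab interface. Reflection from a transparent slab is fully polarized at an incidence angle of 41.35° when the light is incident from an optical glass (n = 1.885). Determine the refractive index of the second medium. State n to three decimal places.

n ≈ 1.659

At Brewster's angle, tan θ_B = n₂/n₁ with n₁ on the incident side (an optical glass) and n₂ on the transmitted side (a transparent slab).
n₂ = n₁ tan θ_B = 1.885 × tan 41.35° = 1.659.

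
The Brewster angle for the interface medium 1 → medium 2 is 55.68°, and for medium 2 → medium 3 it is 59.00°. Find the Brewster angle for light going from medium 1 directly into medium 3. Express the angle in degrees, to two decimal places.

θ_B ≈ 67.70°

tan θ_B(1→2) = n₂/n₁ = tan 55.68° = 1.4648.
tan θ_B(2→3) = n₃/n₂ = tan 59.00° = 1.6643.
n₃/n₁ = 2.4379. Then tan θ_B(1→3) = n₃/n₁, so θ_B(1→3) = arctan(2.4379) = 67.70°.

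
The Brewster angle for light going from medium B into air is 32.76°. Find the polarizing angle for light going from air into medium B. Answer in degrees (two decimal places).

The two Brewster angles are complementary: θ_B' = 90° − θ_B = 90° − 32.76° = 57.24°.

θ_B' ≈ 57.24°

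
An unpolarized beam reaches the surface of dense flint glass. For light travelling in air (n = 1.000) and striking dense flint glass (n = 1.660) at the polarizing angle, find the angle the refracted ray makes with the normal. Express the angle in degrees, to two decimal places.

θ_t ≈ 31.07°

θ_B = arctan(n₂/n₁) = arctan(1.660/1.000) = 58.93°.
At Brewster's angle the reflected and refracted rays are perpendicular, so θ_t = 90° − θ_B = 90° − 58.93° = 31.07°.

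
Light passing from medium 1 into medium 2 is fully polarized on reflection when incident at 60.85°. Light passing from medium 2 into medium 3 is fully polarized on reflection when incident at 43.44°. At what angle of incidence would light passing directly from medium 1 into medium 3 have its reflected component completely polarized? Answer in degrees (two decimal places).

Each Brewster angle gives a ratio: n₂/n₁ = tan 60.85° = 1.7930, n₃/n₂ = tan 43.44° = 0.9470.
Multiplying, n₃/n₁ = 1.7930 × 0.9470 = 1.6979, and θ_B(1→3) = arctan 1.6979 = 59.50°.

θ_B ≈ 59.50°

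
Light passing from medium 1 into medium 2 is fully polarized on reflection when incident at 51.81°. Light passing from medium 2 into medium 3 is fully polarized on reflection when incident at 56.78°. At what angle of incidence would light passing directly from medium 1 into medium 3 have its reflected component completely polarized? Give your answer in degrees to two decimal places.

n₂/n₁ = tan 51.81° = 1.2712 and n₃/n₂ = tan 56.78° = 1.5270.
n₃/n₁ = 1.9412. Then tan θ_B(1→3) = n₃/n₁, so θ_B(1→3) = arctan(1.9412) = 62.74°.

θ_B ≈ 62.74°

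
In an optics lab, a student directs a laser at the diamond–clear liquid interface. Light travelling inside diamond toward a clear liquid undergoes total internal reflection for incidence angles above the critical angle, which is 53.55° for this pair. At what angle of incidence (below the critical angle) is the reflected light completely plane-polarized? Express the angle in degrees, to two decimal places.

At the critical angle sin θ_c = n₂/n₁, giving n₂/n₁ = sin 53.55° = 0.8044.
Then tan θ_B = n₂/n₁ = 0.8044, so θ_B = arctan 0.8044 = 38.81°.

θ_B ≈ 38.81°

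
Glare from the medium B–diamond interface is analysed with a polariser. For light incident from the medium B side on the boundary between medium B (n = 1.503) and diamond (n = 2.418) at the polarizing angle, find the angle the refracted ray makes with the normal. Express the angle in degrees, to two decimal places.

θ_t ≈ 31.86°

First find Brewster's angle: tan θ_B = 2.418/1.503 = 1.6088, giving θ_B = 58.14°.
Since θ_B + θ_t = 90° at Brewster incidence, θ_t = 90° − 58.14° = 31.86°.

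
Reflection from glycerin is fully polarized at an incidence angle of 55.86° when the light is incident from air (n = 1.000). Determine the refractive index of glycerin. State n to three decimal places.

n ≈ 1.475

Brewster's law: tan θ_B = n₂/n₁ (light incident in air, refracted into glycerin).
n₂ = n₁ tan θ_B = 1.000 × tan 55.86° = 1.475.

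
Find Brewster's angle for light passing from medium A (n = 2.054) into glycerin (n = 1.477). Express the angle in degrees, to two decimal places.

Here n₂/n₁ = 1.477/2.054 = 0.7191, and Brewster's law gives tan θ_B = n₂/n₁.
θ_B = arctan(0.7191) = 35.72°.

θ_B ≈ 35.72°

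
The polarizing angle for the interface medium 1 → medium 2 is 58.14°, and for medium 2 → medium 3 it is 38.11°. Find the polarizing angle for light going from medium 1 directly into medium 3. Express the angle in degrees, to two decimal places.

θ_B ≈ 51.61°

tan θ_B(1→2) = n₂/n₁ = tan 58.14° = 1.6091.
tan θ_B(2→3) = n₃/n₂ = tan 38.11° = 0.7844.
So n₃/n₁ = (n₂/n₁)(n₃/n₂) = 1.6091 × 0.7844 = 1.2621.
θ_B(1→3) = arctan(1.2621) = 51.61°.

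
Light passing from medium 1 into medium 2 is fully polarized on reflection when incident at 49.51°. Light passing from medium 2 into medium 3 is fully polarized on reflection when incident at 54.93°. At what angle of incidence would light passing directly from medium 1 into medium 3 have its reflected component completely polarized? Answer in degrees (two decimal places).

n₂/n₁ = tan 49.51° = 1.1713 and n₃/n₂ = tan 54.93° = 1.4244.
n₃/n₁ = 1.6684. Then tan θ_B(1→3) = n₃/n₁, so θ_B(1→3) = arctan(1.6684) = 59.06°.

θ_B ≈ 59.06°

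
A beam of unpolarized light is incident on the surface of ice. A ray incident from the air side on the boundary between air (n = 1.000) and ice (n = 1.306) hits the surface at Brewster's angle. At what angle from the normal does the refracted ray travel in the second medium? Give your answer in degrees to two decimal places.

θ_t ≈ 37.44°

θ_B = arctan(n₂/n₁) = arctan(1.306/1.000) = 52.56°.
Since θ_B + θ_t = 90° at Brewster incidence, θ_t = 90° − 52.56° = 37.44°.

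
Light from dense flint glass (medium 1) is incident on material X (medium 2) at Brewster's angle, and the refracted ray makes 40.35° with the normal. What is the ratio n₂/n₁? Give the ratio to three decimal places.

θ_B + θ_t = 90°, so θ_B = 90° − 40.35° = 49.65°.
Then n₂/n₁ = tan θ_B = tan 49.65° = 1.177.

n₂/n₁ ≈ 1.177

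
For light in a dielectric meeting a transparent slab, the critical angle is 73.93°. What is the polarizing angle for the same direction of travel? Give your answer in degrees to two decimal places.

sin θ_c = n₂/n₁, so n₂/n₁ = sin 73.93° = 0.9609.
Brewster: tan θ_B = n₂/n₁ = 0.9609.
θ_B = arctan(0.9609) = 43.86°.

θ_B ≈ 43.86°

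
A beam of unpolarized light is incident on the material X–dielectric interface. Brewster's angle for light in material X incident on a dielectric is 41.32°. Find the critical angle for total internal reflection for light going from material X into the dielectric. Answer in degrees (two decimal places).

tan θ_B = n₂/n₁ = tan 41.32° = 0.8791.
Total internal reflection: sin θ_c = n₂/n₁ = 0.8791.
θ_c = arcsin(0.8791) = 61.54°.

θ_c ≈ 61.54°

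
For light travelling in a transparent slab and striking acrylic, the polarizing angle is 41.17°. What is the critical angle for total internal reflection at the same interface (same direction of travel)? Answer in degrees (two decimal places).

θ_c ≈ 60.99°

n₂/n₁ = tan 41.17° = 0.8745; the critical angle satisfies sin θ_c = n₂/n₁.
θ_c = arcsin(0.8745) = 60.99°.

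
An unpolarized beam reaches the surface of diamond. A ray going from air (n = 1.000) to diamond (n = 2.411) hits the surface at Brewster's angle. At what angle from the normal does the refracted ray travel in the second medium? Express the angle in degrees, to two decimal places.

θ_B = arctan(n₂/n₁) = arctan(2.411/1.000) = 67.47°.
Since θ_B + θ_t = 90° at Brewster incidence, θ_t = 90° − 67.47° = 22.53°.

θ_t ≈ 22.53°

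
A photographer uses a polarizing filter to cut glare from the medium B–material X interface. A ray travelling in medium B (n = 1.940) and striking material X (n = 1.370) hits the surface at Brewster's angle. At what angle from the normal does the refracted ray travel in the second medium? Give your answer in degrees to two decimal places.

θ_t ≈ 54.77°

First find Brewster's angle: tan θ_B = 1.370/1.940 = 0.7062, giving θ_B = 35.23°.
Since θ_B + θ_t = 90° at Brewster incidence, θ_t = 90° − 35.23° = 54.77°.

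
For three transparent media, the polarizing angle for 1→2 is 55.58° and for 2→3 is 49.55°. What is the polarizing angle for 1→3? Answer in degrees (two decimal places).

n₂/n₁ = tan 55.58° = 1.4594 and n₃/n₂ = tan 49.55° = 1.1729.
So n₃/n₁ = (n₂/n₁)(n₃/n₂) = 1.4594 × 1.1729 = 1.7117.
θ_B(1→3) = arctan(1.7117) = 59.71°.

θ_B ≈ 59.71°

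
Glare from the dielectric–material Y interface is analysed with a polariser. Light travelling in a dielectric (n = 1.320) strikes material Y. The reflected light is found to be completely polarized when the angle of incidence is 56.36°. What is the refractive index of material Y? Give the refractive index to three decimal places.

n ≈ 1.984

Full polarization of the reflected beam means tan θ_B = n₂/n₁, where n₁ is the incident medium (a dielectric).
n₂ = n₁ tan θ_B = 1.320 × tan 56.36° = 1.984.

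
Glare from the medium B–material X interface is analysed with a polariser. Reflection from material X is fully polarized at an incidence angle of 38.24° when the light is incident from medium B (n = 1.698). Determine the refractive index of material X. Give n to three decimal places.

Full polarization of the reflected beam means tan θ_B = n₂/n₁, where n₁ is the incident medium (medium B).
n₂ = n₁ tan θ_B = 1.698 × tan 38.24° = 1.338.

n ≈ 1.338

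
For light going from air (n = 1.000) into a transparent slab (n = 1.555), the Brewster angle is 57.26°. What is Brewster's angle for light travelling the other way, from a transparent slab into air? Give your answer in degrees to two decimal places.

θ_B' ≈ 32.74°

tan θ_B' = n₁/n₂ = 1/tan θ_B, so θ_B' = 90° − θ_B.
θ_B' = 90° − 57.26° = 32.74°.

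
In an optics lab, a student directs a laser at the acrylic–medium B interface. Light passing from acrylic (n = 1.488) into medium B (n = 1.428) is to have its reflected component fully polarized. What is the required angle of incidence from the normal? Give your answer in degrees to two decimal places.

θ_B ≈ 43.82°

Brewster's condition: tan θ_B = n₂/n₁ = 1.428/1.488 = 0.9597. Taking the arctangent, θ_B = 43.82°.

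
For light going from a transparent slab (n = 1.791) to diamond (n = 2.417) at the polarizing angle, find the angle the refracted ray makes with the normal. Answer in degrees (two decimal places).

tan θ_B = n₂/n₁ = 2.417/1.791 = 1.3495, so θ_B = 53.46°.
The refracted ray is perpendicular to the reflected ray, so θ_t = 90° − θ_B = 36.54°.

θ_t ≈ 36.54°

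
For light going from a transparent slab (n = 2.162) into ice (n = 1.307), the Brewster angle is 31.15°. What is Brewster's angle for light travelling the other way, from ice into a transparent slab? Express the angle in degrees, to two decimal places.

tan θ_B' = n₁/n₂ = 1/tan θ_B, so θ_B' = 90° − θ_B.
θ_B' = 90° − 31.15° = 58.85°.

θ_B' ≈ 58.85°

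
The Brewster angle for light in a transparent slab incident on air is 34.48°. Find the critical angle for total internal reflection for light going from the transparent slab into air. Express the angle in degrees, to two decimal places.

θ_c ≈ 43.37°

tan θ_B = n₂/n₁ = tan 34.48° = 0.6868.
Total internal reflection: sin θ_c = n₂/n₁ = 0.6868.
θ_c = arcsin(0.6868) = 43.37°.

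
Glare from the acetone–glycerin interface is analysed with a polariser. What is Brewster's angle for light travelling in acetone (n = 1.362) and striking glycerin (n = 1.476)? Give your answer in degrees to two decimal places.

Here n₂/n₁ = 1.476/1.362 = 1.0837, and Brewster's law gives tan θ_B = n₂/n₁.
θ_B = arctan(1.0837) = 47.30°.

θ_B ≈ 47.30°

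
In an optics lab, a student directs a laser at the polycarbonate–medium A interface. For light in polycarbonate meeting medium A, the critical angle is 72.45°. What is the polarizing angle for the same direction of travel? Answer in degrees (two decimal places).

n₂/n₁ = sin θ_c = sin 72.45° = 0.9535.
tan θ_B equals the same ratio, so θ_B = arctan(0.9535) = 43.64°.

θ_B ≈ 43.64°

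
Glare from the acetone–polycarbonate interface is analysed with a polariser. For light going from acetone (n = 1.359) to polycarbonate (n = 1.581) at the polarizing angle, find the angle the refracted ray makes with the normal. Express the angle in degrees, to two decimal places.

θ_t ≈ 40.68°

θ_B = arctan(n₂/n₁) = arctan(1.581/1.359) = 49.32°.
The refracted ray is perpendicular to the reflected ray, so θ_t = 90° − θ_B = 40.68°.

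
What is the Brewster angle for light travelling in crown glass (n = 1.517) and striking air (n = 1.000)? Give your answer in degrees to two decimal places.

Brewster's condition: tan θ_B = n₂/n₁ = 1.000/1.517 = 0.6592. Taking the arctangent, θ_B = 33.39°.

θ_B ≈ 33.39°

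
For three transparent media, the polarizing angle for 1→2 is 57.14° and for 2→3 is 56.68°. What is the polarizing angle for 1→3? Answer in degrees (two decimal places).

θ_B ≈ 66.99°

tan θ_B(1→2) = n₂/n₁ = tan 57.14° = 1.5481.
tan θ_B(2→3) = n₃/n₂ = tan 56.68° = 1.5212.
Multiplying, n₃/n₁ = 1.5481 × 1.5212 = 2.3550, and θ_B(1→3) = arctan 2.3550 = 66.99°.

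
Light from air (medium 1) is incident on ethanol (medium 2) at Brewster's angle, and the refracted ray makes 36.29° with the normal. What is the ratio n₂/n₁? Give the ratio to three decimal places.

n₂/n₁ ≈ 1.362

At Brewster incidence θ_B = 90° − θ_t = 90° − 36.29° = 53.71°.
tan θ_B = n₂/n₁, so n₂/n₁ = tan 53.71° = 1.362.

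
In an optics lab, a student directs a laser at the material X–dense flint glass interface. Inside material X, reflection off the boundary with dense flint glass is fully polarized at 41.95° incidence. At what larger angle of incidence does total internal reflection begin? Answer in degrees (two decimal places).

θ_c ≈ 64.00°

From Brewster, n₂/n₁ = tan θ_B = tan 41.95° = 0.8988.
Then sin θ_c = n₂/n₁ = 0.8988, so θ_c = arcsin 0.8988 = 64.00°.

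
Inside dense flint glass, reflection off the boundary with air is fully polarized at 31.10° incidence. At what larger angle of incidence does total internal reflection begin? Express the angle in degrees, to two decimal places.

From Brewster, n₂/n₁ = tan θ_B = tan 31.10° = 0.6032.
Then sin θ_c = n₂/n₁ = 0.6032, so θ_c = arcsin 0.6032 = 37.10°.

θ_c ≈ 37.10°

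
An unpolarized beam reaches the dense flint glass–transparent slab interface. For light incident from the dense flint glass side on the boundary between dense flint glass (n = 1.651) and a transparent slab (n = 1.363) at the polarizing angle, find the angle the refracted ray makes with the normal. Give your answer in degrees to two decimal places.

First find Brewster's angle: tan θ_B = 1.363/1.651 = 0.8256, giving θ_B = 39.54°.
Since θ_B + θ_t = 90° at Brewster incidence, θ_t = 90° − 39.54° = 50.46°.

θ_t ≈ 50.46°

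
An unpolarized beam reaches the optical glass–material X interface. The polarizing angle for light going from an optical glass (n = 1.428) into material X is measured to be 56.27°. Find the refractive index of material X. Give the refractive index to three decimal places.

Full polarization of the reflected beam means tan θ_B = n₂/n₁, where n₁ is the incident medium (an optical glass).
n₂ = n₁ tan θ_B = 1.428 × tan 56.27° = 2.139.

n ≈ 2.139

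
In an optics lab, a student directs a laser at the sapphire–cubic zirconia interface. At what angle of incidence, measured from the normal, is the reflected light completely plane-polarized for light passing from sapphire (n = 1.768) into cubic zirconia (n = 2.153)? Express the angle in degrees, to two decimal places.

At Brewster's angle the reflected and refracted rays are perpendicular, which with Snell's law gives tan θ_B = n₂/n₁.
Brewster's condition: tan θ_B = n₂/n₁ = 2.153/1.768 = 1.2178.
So θ_B = arctan 1.2178 = 50.61°.

θ_B ≈ 50.61°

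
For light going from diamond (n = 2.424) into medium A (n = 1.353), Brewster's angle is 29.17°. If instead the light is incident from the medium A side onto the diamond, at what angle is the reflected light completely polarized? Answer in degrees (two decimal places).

tan θ_B' = n₁/n₂ = 1/tan θ_B, so θ_B' = 90° − θ_B.
θ_B' = 90° − 29.17° = 60.83°.

θ_B' ≈ 60.83°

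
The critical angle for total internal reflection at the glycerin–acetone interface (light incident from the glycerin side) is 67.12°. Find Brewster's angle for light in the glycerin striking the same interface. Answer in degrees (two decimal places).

θ_B ≈ 42.66°

n₂/n₁ = sin θ_c = sin 67.12° = 0.9213.
tan θ_B equals the same ratio, so θ_B = arctan(0.9213) = 42.66°.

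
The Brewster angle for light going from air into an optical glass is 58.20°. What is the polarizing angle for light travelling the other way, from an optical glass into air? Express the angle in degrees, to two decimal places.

θ_B' ≈ 31.80°

The two Brewster angles are complementary: θ_B' = 90° − θ_B = 90° − 58.20° = 31.80°.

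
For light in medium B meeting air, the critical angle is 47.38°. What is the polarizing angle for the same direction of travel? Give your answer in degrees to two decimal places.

sin θ_c = n₂/n₁, so n₂/n₁ = sin 47.38° = 0.7359.
Brewster: tan θ_B = n₂/n₁ = 0.7359.
θ_B = arctan(0.7359) = 36.35°.

θ_B ≈ 36.35°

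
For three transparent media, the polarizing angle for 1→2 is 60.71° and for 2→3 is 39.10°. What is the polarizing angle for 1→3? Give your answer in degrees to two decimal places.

θ_B ≈ 55.38°

n₂/n₁ = tan 60.71° = 1.7827 and n₃/n₂ = tan 39.10° = 0.8127.
n₃/n₁ = 1.4488. Then tan θ_B(1→3) = n₃/n₁, so θ_B(1→3) = arctan(1.4488) = 55.38°.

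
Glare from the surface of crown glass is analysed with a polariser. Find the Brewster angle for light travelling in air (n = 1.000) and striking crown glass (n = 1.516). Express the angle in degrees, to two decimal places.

θ_B ≈ 56.59°

tan θ_B = n₂/n₁ = 1.516/1.000 = 1.5160. Taking the arctangent, θ_B = 56.59°.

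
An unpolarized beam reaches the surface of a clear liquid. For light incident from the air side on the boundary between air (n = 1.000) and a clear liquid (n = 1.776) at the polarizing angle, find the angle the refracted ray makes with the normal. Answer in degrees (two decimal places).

θ_t ≈ 29.38°

tan θ_B = n₂/n₁ = 1.776/1.000 = 1.7760, so θ_B = 60.62°.
At Brewster's angle the reflected and refracted rays are perpendicular, so θ_t = 90° − θ_B = 90° − 60.62° = 29.38°.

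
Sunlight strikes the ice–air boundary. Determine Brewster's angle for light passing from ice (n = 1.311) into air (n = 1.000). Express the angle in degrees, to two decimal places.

At Brewster's angle the reflected and refracted rays are perpendicular, which with Snell's law gives tan θ_B = n₂/n₁.
Brewster's condition: tan θ_B = n₂/n₁ = 1.000/1.311 = 0.7628.
So θ_B = arctan 0.7628 = 37.34°.

θ_B ≈ 37.34°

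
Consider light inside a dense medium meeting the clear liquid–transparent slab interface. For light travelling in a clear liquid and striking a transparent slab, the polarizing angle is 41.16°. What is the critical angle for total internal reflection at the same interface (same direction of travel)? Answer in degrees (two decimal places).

From Brewster, n₂/n₁ = tan θ_B = tan 41.16° = 0.8742.
Then sin θ_c = n₂/n₁ = 0.8742, so θ_c = arcsin 0.8742 = 60.95°.

θ_c ≈ 60.95°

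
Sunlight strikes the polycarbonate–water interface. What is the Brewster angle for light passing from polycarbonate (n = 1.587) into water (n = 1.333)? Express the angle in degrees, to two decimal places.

Here n₂/n₁ = 1.333/1.587 = 0.8399, and Brewster's law gives tan θ_B = n₂/n₁.
So θ_B = arctan 0.8399 = 40.03°.

θ_B ≈ 40.03°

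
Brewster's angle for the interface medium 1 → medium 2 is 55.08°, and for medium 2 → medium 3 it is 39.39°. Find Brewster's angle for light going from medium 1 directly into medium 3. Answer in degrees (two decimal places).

θ_B ≈ 49.63°

tan θ_B(1→2) = n₂/n₁ = tan 55.08° = 1.4324.
tan θ_B(2→3) = n₃/n₂ = tan 39.39° = 0.8211.
So n₃/n₁ = (n₂/n₁)(n₃/n₂) = 1.4324 × 0.8211 = 1.1762.
θ_B(1→3) = arctan(1.1762) = 49.63°.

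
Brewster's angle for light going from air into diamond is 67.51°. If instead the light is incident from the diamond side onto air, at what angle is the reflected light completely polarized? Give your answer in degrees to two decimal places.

tan θ_B' = n₁/n₂ = 1/tan θ_B, so θ_B' = 90° − θ_B.
θ_B' = 90° − 67.51° = 22.49°.

θ_B' ≈ 22.49°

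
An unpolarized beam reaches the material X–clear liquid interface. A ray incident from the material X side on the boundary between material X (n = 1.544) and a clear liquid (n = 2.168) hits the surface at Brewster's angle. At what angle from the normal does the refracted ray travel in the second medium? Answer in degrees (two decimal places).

θ_t ≈ 35.46°

θ_B = arctan(n₂/n₁) = arctan(2.168/1.544) = 54.54°.
The refracted ray is perpendicular to the reflected ray, so θ_t = 90° − θ_B = 35.46°.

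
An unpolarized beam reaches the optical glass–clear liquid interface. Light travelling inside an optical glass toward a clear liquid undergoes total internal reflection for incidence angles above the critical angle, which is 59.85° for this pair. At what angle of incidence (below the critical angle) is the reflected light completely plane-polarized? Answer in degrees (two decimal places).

sin θ_c = n₂/n₁, so n₂/n₁ = sin 59.85° = 0.8647.
Brewster: tan θ_B = n₂/n₁ = 0.8647.
θ_B = arctan(0.8647) = 40.85°.

θ_B ≈ 40.85°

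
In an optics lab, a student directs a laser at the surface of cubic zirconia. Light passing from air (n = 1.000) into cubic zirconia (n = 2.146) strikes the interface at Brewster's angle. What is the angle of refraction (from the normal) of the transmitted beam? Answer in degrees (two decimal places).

tan θ_B = n₂/n₁ = 2.146/1.000 = 2.1460, so θ_B = 65.02°.
Since θ_B + θ_t = 90° at Brewster incidence, θ_t = 90° − 65.02° = 24.98°.

θ_t ≈ 24.98°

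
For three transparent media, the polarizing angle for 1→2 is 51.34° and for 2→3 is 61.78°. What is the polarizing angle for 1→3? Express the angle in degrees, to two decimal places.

tan θ_B(1→2) = n₂/n₁ = tan 51.34° = 1.2500.
tan θ_B(2→3) = n₃/n₂ = tan 61.78° = 1.8634.
Multiplying, n₃/n₁ = 1.2500 × 1.8634 = 2.3293, and θ_B(1→3) = arctan 2.3293 = 66.77°.

θ_B ≈ 66.77°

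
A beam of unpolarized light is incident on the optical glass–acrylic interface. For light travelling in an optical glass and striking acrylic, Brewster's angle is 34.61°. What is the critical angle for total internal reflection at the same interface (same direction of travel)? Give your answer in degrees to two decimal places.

θ_c ≈ 43.64°

From Brewster, n₂/n₁ = tan θ_B = tan 34.61° = 0.6901.
Then sin θ_c = n₂/n₁ = 0.6901, so θ_c = arcsin 0.6901 = 43.64°.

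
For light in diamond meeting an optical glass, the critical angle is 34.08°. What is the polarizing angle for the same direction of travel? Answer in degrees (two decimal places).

θ_B ≈ 29.26°

n₂/n₁ = sin θ_c = sin 34.08° = 0.5603.
tan θ_B equals the same ratio, so θ_B = arctan(0.5603) = 29.26°.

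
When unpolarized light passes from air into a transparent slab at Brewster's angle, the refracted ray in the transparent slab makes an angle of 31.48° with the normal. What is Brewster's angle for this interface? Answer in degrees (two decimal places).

θ_B ≈ 58.52°

Since the reflected and refracted rays are at right angles at the polarizing angle, θ_B + θ_t = 90°.
So θ_B = 90° − θ_t = 90° − 31.48° = 58.52°.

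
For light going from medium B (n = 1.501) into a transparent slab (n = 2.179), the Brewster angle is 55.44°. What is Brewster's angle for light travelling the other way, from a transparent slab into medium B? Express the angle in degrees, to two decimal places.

The two Brewster angles are complementary: θ_B' = 90° − θ_B = 90° − 55.44° = 34.56°.

θ_B' ≈ 34.56°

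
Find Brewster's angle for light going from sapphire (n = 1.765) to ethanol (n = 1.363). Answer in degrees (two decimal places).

The reflected p-component vanishes when tan θ_B = n₂/n₁.
tan θ_B = n₂/n₁ = 1.363/1.765 = 0.7722.
So θ_B = arctan 0.7722 = 37.68°.

θ_B ≈ 37.68°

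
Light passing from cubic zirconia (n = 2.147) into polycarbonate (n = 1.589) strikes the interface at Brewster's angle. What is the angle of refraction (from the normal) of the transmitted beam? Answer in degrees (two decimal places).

θ_t ≈ 53.49°

First find Brewster's angle: tan θ_B = 1.589/2.147 = 0.7401, giving θ_B = 36.51°.
The refracted ray is perpendicular to the reflected ray, so θ_t = 90° − θ_B = 53.49°.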